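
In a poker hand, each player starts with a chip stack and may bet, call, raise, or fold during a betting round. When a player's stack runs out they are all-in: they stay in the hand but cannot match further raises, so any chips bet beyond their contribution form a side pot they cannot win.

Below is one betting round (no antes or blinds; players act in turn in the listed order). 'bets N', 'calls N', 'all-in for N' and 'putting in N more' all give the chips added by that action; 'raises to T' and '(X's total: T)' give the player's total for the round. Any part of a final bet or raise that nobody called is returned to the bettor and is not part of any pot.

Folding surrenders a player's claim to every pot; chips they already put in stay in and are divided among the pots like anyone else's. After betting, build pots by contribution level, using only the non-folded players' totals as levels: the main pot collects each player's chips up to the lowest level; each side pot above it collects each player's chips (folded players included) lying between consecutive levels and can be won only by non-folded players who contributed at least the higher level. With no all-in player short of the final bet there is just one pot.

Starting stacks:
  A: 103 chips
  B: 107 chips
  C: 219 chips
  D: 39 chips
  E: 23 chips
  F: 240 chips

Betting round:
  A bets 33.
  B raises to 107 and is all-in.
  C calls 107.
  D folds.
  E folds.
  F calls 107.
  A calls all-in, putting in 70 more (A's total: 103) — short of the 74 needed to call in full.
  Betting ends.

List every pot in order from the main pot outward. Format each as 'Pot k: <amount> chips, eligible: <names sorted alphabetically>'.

Contributions: A=103, B=107, C=107, F=107
Folded: D, E
Pot levels (distinct totals of non-folded players): 103, 107
Layer 1-103: 103 each from A, B, C, F = 103*4 = 412 chips; eligible A, B, C, F
Layer 104-107: 4 each from B, C, F = 4*3 = 12 chips; eligible B, C, F

Pot 1: 412 chips, eligible: A, B, C, F
Pot 2: 12 chips, eligible: B, C, F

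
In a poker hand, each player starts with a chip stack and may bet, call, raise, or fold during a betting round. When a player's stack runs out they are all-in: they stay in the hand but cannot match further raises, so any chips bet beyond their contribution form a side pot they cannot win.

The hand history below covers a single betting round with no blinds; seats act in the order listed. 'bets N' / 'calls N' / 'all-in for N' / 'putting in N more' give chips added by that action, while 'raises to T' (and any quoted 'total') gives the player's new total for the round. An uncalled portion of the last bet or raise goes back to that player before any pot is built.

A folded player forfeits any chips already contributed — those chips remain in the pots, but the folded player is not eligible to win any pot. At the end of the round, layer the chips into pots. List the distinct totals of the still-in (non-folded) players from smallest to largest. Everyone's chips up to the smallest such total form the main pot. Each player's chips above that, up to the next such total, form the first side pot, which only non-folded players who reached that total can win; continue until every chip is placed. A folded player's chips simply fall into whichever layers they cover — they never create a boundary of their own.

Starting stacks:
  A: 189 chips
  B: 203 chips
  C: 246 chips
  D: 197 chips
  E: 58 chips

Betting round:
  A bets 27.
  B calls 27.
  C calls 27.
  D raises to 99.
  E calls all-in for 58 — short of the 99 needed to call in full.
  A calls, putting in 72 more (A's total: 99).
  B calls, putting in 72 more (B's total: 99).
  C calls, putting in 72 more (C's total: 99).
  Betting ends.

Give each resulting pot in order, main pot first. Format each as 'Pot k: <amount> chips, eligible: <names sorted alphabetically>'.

Pot 1: 290 chips, eligible: A, B, C, D, E
Pot 2: 164 chips, eligible: A, B, C, D

Derivation:
Contributions: A=99, B=99, C=99, D=99, E=58
Pot levels (distinct totals of non-folded players): 58, 99
Layer 1-58: 58 each from A, B, C, D, E = 58*5 = 290 chips; eligible A, B, C, D, E
Layer 59-99: 41 each from A, B, C, D = 41*4 = 164 chips; eligible A, B, C, D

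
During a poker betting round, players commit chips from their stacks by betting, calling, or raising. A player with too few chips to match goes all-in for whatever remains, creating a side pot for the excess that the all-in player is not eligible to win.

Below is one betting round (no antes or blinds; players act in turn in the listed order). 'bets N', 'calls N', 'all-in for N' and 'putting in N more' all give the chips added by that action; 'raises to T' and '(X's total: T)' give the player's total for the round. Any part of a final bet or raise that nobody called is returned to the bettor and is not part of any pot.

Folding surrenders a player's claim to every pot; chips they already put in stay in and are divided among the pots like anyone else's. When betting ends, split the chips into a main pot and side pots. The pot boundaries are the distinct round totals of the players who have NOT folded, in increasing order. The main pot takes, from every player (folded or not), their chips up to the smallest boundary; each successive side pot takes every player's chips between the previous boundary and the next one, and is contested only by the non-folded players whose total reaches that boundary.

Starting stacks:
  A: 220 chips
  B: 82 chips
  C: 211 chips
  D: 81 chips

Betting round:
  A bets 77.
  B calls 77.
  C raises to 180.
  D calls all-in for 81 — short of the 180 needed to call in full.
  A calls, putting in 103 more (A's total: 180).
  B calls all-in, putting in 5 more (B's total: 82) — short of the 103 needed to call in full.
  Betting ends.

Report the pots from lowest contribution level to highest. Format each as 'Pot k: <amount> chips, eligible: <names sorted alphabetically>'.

Pot 1: 324 chips, eligible: A, B, C, D
Pot 2: 3 chips, eligible: A, B, C
Pot 3: 196 chips, eligible: A, C

Derivation:
Contributions: A=180, B=82, C=180, D=81
Pot levels (distinct totals of non-folded players): 81, 82, 180
Layer 1-81: 81 each from A, B, C, D = 81*4 = 324 chips; eligible A, B, C, D
Layer 82-82: 1 each from A, B, C = 1*3 = 3 chips; eligible A, B, C
Layer 83-180: 98 each from A, C = 98*2 = 196 chips; eligible A, C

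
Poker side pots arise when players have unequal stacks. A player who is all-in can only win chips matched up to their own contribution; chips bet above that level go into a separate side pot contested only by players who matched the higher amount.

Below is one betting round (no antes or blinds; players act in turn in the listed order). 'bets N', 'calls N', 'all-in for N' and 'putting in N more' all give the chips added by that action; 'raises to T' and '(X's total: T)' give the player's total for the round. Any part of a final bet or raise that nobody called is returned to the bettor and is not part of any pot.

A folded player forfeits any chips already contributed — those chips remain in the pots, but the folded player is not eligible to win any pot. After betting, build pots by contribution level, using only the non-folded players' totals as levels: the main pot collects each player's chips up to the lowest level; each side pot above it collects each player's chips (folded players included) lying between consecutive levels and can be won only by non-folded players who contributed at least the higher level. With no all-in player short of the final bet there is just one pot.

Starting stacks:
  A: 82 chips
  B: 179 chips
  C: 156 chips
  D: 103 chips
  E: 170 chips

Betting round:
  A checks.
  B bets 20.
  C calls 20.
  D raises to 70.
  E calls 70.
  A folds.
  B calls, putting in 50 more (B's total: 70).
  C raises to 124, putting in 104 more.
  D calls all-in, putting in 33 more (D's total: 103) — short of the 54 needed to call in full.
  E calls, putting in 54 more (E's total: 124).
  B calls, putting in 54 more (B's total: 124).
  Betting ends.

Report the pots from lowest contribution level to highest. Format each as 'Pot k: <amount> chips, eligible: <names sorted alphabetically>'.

Pot 1: 412 chips, eligible: B, C, D, E
Pot 2: 63 chips, eligible: B, C, E

Derivation:
Contributions: B=124, C=124, D=103, E=124
Folded: A
Pot levels (distinct totals of non-folded players): 103, 124
Layer 1-103: 103 each from B, C, D, E = 103*4 = 412 chips; eligible B, C, D, E
Layer 104-124: 21 each from B, C, E = 21*3 = 63 chips; eligible B, C, E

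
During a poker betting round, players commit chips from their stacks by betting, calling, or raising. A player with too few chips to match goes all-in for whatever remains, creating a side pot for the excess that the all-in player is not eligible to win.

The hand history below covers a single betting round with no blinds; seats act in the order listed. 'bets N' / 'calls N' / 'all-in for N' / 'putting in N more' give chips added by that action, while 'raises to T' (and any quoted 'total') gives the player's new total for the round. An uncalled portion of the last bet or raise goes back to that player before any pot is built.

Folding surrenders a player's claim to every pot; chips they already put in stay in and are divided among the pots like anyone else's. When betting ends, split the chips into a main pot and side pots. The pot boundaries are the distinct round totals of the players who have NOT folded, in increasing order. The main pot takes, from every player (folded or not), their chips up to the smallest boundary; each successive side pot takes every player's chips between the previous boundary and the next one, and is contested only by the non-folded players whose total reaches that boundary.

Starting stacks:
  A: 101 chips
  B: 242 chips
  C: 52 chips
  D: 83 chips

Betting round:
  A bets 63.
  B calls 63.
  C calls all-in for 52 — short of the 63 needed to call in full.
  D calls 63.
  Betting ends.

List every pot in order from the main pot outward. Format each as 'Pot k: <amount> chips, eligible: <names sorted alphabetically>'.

Contributions: A=63, B=63, C=52, D=63
Pot levels (distinct totals of non-folded players): 52, 63
Layer 1-52: 52 each from A, B, C, D = 52*4 = 208 chips; eligible A, B, C, D
Layer 53-63: 11 each from A, B, D = 11*3 = 33 chips; eligible A, B, D

Pot 1: 208 chips, eligible: A, B, C, D
Pot 2: 33 chips, eligible: A, B, D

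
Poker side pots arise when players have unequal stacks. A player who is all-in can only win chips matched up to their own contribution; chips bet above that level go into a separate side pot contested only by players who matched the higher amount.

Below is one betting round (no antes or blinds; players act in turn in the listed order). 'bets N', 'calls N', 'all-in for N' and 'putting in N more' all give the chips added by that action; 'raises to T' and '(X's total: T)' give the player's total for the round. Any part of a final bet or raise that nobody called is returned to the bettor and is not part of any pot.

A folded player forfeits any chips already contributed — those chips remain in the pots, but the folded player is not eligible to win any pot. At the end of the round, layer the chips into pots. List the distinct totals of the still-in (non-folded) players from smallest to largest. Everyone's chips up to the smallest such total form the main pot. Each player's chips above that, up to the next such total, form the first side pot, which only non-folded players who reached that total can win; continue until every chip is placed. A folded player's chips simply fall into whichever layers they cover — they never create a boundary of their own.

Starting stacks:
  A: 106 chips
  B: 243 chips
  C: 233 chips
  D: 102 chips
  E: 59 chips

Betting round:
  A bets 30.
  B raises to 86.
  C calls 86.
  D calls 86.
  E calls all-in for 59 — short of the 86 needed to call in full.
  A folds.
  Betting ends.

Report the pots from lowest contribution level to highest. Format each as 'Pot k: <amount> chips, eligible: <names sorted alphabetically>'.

Contributions: A=30, B=86, C=86, D=86, E=59
Folded: A
Pot levels (distinct totals of non-folded players): 59, 86
Layer 1-59: A 30 + B 59 + C 59 + D 59 + E 59 = 266 chips; eligible B, C, D, E
Layer 60-86: 27 each from B, C, D = 27*3 = 81 chips; eligible B, C, D

Pot 1: 266 chips, eligible: B, C, D, E
Pot 2: 81 chips, eligible: B, C, D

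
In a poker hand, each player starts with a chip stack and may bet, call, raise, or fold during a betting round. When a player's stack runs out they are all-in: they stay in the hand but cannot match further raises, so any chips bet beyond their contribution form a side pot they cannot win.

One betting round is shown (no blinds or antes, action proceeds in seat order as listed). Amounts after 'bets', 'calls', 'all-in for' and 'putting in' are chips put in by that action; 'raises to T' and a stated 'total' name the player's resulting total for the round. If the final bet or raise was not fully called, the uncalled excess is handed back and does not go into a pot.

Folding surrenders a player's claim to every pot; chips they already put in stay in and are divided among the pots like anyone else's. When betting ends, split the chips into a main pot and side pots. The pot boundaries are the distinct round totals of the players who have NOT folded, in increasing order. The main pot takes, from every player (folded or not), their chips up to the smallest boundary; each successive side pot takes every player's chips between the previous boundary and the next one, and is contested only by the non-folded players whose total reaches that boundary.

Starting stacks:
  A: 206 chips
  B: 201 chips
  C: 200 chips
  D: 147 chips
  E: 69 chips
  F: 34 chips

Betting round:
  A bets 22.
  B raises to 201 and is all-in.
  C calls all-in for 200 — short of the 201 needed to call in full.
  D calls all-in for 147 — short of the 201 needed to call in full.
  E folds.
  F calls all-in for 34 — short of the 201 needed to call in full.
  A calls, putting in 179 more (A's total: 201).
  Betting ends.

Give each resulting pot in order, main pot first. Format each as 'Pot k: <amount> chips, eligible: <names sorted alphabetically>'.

Contributions: A=201, B=201, C=200, D=147, F=34
Folded: E
Pot levels (distinct totals of non-folded players): 34, 147, 200, 201
Layer 1-34: 34 each from A, B, C, D, F = 34*5 = 170 chips; eligible A, B, C, D, F
Layer 35-147: 113 each from A, B, C, D = 113*4 = 452 chips; eligible A, B, C, D
Layer 148-200: 53 each from A, B, C = 53*3 = 159 chips; eligible A, B, C
Layer 201-201: 1 each from A, B = 1*2 = 2 chips; eligible A, B

Pot 1: 170 chips, eligible: A, B, C, D, F
Pot 2: 452 chips, eligible: A, B, C, D
Pot 3: 159 chips, eligible: A, B, C
Pot 4: 2 chips, eligible: A, B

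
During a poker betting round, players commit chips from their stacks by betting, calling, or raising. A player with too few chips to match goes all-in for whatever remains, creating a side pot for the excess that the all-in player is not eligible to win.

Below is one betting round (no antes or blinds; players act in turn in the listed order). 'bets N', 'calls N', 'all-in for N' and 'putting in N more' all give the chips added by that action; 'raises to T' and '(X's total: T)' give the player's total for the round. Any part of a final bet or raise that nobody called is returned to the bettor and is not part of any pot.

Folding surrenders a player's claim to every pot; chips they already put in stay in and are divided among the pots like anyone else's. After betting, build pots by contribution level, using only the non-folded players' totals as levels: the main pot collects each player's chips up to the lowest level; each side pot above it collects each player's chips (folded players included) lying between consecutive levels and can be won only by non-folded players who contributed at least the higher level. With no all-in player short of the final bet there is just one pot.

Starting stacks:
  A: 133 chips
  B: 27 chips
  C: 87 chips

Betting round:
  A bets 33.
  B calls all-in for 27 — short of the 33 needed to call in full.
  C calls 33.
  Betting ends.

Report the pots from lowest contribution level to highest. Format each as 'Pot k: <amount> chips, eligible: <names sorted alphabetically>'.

Pot 1: 81 chips, eligible: A, B, C
Pot 2: 12 chips, eligible: A, C

Derivation:
Contributions: A=33, B=27, C=33
Pot levels (distinct totals of non-folded players): 27, 33
Layer 1-27: 27 each from A, B, C = 27*3 = 81 chips; eligible A, B, C
Layer 28-33: 6 each from A, C = 6*2 = 12 chips; eligible A, C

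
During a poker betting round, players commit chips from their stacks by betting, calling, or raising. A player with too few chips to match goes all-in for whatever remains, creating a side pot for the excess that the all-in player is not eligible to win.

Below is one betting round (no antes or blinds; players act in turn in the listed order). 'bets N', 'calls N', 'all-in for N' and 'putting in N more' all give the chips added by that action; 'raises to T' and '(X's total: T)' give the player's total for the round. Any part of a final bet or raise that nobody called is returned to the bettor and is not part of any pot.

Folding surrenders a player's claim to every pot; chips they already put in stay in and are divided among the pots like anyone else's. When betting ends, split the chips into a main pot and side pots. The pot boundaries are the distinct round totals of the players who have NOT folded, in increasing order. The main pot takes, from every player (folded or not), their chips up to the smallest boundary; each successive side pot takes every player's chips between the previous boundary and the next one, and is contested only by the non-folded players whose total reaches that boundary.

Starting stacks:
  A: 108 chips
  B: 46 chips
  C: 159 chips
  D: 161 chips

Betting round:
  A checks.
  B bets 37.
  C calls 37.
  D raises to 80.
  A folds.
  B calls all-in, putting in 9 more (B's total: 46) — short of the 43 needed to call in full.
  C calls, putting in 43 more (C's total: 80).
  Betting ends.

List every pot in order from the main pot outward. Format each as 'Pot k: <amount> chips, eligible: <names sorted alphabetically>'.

Contributions: B=46, C=80, D=80
Folded: A
Pot levels (distinct totals of non-folded players): 46, 80
Layer 1-46: 46 each from B, C, D = 46*3 = 138 chips; eligible B, C, D
Layer 47-80: 34 each from C, D = 34*2 = 68 chips; eligible C, D

Pot 1: 138 chips, eligible: B, C, D
Pot 2: 68 chips, eligible: C, D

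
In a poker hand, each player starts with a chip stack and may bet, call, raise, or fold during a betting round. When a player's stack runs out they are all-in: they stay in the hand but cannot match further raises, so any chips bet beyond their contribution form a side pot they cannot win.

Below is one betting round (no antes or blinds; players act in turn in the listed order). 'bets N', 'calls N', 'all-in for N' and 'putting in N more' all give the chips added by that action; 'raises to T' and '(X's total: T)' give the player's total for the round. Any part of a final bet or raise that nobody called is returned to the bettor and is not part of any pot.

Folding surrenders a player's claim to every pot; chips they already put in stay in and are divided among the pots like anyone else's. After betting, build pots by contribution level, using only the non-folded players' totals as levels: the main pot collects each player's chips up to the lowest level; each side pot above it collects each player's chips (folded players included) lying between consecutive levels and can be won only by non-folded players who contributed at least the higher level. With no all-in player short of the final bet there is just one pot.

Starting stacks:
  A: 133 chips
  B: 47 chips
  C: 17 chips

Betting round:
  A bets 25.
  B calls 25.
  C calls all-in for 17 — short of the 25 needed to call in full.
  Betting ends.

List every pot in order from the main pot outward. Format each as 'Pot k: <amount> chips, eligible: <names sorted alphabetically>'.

Pot 1: 51 chips, eligible: A, B, C
Pot 2: 16 chips, eligible: A, B

Derivation:
Contributions: A=25, B=25, C=17
Pot levels (distinct totals of non-folded players): 17, 25
Layer 1-17: 17 each from A, B, C = 17*3 = 51 chips; eligible A, B, C
Layer 18-25: 8 each from A, B = 8*2 = 16 chips; eligible A, B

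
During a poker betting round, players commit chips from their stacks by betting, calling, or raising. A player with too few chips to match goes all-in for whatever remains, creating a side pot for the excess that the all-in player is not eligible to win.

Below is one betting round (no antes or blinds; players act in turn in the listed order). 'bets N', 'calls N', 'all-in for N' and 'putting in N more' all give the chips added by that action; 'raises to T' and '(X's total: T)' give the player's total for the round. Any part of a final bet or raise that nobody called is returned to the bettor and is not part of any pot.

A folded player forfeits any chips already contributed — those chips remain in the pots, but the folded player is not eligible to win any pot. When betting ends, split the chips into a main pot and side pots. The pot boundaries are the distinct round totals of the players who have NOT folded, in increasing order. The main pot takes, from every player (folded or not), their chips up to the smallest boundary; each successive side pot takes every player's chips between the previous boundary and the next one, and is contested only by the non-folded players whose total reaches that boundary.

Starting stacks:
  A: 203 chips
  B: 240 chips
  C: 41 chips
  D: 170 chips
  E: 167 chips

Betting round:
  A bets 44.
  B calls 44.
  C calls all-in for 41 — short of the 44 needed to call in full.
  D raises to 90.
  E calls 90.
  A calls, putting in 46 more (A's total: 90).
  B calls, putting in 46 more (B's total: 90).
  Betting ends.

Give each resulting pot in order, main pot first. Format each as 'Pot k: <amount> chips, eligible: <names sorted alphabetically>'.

Contributions: A=90, B=90, C=41, D=90, E=90
Pot levels (distinct totals of non-folded players): 41, 90
Layer 1-41: 41 each from A, B, C, D, E = 41*5 = 205 chips; eligible A, B, C, D, E
Layer 42-90: 49 each from A, B, D, E = 49*4 = 196 chips; eligible A, B, D, E

Pot 1: 205 chips, eligible: A, B, C, D, E
Pot 2: 196 chips, eligible: A, B, D, E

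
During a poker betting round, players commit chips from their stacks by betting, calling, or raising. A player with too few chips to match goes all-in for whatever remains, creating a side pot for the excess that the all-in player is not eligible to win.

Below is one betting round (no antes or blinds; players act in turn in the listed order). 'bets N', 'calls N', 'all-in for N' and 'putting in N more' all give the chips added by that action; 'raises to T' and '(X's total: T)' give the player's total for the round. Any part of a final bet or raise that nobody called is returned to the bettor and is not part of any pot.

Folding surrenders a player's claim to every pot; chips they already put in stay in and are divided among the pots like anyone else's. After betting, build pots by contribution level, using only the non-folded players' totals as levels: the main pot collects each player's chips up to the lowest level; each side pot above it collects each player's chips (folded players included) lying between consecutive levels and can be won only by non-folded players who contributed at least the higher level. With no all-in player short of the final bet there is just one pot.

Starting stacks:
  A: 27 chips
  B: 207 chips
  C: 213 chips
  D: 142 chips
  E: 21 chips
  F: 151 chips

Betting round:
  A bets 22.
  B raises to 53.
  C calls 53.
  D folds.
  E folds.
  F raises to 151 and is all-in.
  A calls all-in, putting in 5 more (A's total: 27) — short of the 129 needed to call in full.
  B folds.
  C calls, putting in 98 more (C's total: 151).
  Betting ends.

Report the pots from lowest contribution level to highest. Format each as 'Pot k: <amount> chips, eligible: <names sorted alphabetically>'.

Contributions: A=27, B=53, C=151, F=151
Folded: B, D, E
Pot levels (distinct totals of non-folded players): 27, 151
Layer 1-27: 27 each from A, B, C, F = 27*4 = 108 chips; eligible A, C, F
Layer 28-151: B 26 + C 124 + F 124 = 274 chips; eligible C, F

Pot 1: 108 chips, eligible: A, C, F
Pot 2: 274 chips, eligible: C, F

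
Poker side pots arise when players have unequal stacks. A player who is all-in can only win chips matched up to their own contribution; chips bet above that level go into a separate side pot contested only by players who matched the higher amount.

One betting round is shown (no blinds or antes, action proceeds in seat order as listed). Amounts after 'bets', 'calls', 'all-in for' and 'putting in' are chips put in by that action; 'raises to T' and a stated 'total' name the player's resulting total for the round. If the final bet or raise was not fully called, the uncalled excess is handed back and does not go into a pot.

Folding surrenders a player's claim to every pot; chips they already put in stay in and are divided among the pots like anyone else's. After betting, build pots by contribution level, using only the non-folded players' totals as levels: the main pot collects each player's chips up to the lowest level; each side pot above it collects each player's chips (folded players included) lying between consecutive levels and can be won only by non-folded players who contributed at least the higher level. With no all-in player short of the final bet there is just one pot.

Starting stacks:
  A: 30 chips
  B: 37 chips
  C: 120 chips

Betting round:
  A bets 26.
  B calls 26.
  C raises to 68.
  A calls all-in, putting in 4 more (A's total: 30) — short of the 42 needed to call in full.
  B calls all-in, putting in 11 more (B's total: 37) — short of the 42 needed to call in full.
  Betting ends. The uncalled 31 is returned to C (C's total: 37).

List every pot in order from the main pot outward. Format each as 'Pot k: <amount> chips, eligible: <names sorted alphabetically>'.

Pot 1: 90 chips, eligible: A, B, C
Pot 2: 14 chips, eligible: B, C

Derivation:
Contributions (after 31 returned to C): A=30, B=37, C=37
Pot levels (distinct totals of non-folded players): 30, 37
Layer 1-30: 30 each from A, B, C = 30*3 = 90 chips; eligible A, B, C
Layer 31-37: 7 each from B, C = 7*2 = 14 chips; eligible B, C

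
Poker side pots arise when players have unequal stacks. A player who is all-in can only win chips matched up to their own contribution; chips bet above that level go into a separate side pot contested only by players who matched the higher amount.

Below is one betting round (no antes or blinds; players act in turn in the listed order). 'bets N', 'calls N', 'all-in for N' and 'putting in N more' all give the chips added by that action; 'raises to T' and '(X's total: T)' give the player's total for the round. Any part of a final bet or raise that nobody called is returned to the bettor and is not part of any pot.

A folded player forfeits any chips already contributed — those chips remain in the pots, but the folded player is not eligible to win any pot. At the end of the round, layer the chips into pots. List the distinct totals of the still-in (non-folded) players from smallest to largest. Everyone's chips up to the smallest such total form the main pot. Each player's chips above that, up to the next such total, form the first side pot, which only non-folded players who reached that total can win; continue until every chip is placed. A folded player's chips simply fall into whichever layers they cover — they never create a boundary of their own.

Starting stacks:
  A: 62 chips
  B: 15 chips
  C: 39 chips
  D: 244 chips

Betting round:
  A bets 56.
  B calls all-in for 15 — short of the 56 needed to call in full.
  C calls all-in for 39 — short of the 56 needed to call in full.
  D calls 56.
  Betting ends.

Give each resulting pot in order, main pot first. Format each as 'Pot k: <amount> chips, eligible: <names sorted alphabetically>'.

Pot 1: 60 chips, eligible: A, B, C, D
Pot 2: 72 chips, eligible: A, C, D
Pot 3: 34 chips, eligible: A, D

Derivation:
Contributions: A=56, B=15, C=39, D=56
Pot levels (distinct totals of non-folded players): 15, 39, 56
Layer 1-15: 15 each from A, B, C, D = 15*4 = 60 chips; eligible A, B, C, D
Layer 16-39: 24 each from A, C, D = 24*3 = 72 chips; eligible A, C, D
Layer 40-56: 17 each from A, D = 17*2 = 34 chips; eligible A, D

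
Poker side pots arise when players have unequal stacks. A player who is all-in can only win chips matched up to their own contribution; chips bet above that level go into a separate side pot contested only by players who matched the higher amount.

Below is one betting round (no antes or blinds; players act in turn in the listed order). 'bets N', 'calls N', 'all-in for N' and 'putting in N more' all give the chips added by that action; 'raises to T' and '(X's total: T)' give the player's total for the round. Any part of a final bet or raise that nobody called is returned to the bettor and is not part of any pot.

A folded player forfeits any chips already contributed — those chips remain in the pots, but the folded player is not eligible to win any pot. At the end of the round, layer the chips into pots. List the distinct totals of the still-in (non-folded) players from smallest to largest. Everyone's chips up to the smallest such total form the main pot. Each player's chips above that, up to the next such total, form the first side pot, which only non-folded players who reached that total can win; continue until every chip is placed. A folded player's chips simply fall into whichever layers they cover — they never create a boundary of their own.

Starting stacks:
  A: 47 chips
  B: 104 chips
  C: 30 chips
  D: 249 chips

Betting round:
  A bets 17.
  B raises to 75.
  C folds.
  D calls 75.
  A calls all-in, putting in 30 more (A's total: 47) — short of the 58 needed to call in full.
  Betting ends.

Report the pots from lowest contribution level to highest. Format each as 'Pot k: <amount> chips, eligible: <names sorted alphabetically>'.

Pot 1: 141 chips, eligible: A, B, D
Pot 2: 56 chips, eligible: B, D

Derivation:
Contributions: A=47, B=75, D=75
Folded: C
Pot levels (distinct totals of non-folded players): 47, 75
Layer 1-47: 47 each from A, B, D = 47*3 = 141 chips; eligible A, B, D
Layer 48-75: 28 each from B, D = 28*2 = 56 chips; eligible B, D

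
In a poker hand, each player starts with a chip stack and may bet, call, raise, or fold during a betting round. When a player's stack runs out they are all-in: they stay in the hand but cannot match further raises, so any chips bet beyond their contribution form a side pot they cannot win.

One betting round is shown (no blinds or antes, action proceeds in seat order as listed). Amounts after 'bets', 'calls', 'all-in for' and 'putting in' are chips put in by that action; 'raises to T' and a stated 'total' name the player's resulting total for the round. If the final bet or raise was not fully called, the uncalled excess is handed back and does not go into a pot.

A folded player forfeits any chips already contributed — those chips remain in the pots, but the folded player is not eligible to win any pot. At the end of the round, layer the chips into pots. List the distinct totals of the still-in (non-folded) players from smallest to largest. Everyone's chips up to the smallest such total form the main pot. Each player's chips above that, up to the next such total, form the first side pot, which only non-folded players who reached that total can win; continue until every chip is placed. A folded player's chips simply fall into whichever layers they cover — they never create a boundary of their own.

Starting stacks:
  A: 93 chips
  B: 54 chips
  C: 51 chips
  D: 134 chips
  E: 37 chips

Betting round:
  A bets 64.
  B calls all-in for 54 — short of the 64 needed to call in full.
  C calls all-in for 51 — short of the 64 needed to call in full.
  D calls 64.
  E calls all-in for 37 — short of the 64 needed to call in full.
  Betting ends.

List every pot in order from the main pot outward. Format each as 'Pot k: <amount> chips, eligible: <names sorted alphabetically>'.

Contributions: A=64, B=54, C=51, D=64, E=37
Pot levels (distinct totals of non-folded players): 37, 51, 54, 64
Layer 1-37: 37 each from A, B, C, D, E = 37*5 = 185 chips; eligible A, B, C, D, E
Layer 38-51: 14 each from A, B, C, D = 14*4 = 56 chips; eligible A, B, C, D
Layer 52-54: 3 each from A, B, D = 3*3 = 9 chips; eligible A, B, D
Layer 55-64: 10 each from A, D = 10*2 = 20 chips; eligible A, D

Pot 1: 185 chips, eligible: A, B, C, D, E
Pot 2: 56 chips, eligible: A, B, C, D
Pot 3: 9 chips, eligible: A, B, D
Pot 4: 20 chips, eligible: A, D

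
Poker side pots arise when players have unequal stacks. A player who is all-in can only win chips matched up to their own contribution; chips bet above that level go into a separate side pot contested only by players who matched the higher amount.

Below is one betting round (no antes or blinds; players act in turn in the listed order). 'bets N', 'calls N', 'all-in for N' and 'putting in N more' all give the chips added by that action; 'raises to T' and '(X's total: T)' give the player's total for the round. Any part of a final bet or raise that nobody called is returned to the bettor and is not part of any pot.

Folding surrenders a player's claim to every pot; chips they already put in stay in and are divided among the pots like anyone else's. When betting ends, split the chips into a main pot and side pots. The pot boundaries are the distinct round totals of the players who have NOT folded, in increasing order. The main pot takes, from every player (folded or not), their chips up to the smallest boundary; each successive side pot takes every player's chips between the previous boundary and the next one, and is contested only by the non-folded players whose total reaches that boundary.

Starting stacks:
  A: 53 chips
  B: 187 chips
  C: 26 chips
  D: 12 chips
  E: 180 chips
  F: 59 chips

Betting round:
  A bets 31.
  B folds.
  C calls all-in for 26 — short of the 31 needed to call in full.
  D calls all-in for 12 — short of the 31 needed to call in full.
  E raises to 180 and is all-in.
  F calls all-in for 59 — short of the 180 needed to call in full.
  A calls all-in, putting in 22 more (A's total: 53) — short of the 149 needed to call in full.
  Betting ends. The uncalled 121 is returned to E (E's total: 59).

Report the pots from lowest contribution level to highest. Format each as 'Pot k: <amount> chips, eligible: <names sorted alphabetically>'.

Pot 1: 60 chips, eligible: A, C, D, E, F
Pot 2: 56 chips, eligible: A, C, E, F
Pot 3: 81 chips, eligible: A, E, F
Pot 4: 12 chips, eligible: E, F

Derivation:
Contributions (after 121 returned to E): A=53, C=26, D=12, E=59, F=59
Folded: B
Pot levels (distinct totals of non-folded players): 12, 26, 53, 59
Layer 1-12: 12 each from A, C, D, E, F = 12*5 = 60 chips; eligible A, C, D, E, F
Layer 13-26: 14 each from A, C, E, F = 14*4 = 56 chips; eligible A, C, E, F
Layer 27-53: 27 each from A, E, F = 27*3 = 81 chips; eligible A, E, F
Layer 54-59: 6 each from E, F = 6*2 = 12 chips; eligible E, F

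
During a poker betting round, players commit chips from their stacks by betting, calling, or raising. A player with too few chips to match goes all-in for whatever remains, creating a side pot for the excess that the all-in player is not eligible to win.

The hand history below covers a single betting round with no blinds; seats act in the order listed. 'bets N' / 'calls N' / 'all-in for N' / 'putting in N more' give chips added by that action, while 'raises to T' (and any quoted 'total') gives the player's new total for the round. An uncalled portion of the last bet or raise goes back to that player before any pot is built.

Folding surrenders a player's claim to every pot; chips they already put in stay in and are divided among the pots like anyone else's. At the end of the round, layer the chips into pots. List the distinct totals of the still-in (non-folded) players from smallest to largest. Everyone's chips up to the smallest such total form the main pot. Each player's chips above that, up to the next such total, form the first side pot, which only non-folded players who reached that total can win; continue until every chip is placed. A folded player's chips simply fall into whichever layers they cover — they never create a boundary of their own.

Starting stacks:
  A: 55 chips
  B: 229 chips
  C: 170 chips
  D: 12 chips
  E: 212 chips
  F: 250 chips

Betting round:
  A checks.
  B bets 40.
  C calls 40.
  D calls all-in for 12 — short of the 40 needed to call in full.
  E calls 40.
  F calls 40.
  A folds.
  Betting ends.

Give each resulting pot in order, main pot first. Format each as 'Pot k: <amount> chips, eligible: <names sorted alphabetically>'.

Contributions: B=40, C=40, D=12, E=40, F=40
Folded: A
Pot levels (distinct totals of non-folded players): 12, 40
Layer 1-12: 12 each from B, C, D, E, F = 12*5 = 60 chips; eligible B, C, D, E, F
Layer 13-40: 28 each from B, C, E, F = 28*4 = 112 chips; eligible B, C, E, F

Pot 1: 60 chips, eligible: B, C, D, E, F
Pot 2: 112 chips, eligible: B, C, E, F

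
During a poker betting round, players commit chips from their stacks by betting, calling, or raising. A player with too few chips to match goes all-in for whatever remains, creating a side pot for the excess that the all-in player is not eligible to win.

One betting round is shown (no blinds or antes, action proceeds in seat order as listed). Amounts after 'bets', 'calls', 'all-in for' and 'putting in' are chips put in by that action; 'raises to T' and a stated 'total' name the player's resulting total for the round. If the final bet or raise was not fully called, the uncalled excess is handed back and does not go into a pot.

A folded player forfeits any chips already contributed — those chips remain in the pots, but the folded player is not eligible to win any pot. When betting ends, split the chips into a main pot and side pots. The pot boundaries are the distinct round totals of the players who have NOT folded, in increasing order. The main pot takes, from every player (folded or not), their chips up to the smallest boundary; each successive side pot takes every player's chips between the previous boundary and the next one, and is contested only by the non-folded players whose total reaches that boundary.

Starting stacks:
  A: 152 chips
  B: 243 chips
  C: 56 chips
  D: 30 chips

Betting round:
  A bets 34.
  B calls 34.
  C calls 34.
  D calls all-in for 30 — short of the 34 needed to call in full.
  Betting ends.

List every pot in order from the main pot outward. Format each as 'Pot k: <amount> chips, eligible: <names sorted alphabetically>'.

Pot 1: 120 chips, eligible: A, B, C, D
Pot 2: 12 chips, eligible: A, B, C

Derivation:
Contributions: A=34, B=34, C=34, D=30
Pot levels (distinct totals of non-folded players): 30, 34
Layer 1-30: 30 each from A, B, C, D = 30*4 = 120 chips; eligible A, B, C, D
Layer 31-34: 4 each from A, B, C = 4*3 = 12 chips; eligible A, B, C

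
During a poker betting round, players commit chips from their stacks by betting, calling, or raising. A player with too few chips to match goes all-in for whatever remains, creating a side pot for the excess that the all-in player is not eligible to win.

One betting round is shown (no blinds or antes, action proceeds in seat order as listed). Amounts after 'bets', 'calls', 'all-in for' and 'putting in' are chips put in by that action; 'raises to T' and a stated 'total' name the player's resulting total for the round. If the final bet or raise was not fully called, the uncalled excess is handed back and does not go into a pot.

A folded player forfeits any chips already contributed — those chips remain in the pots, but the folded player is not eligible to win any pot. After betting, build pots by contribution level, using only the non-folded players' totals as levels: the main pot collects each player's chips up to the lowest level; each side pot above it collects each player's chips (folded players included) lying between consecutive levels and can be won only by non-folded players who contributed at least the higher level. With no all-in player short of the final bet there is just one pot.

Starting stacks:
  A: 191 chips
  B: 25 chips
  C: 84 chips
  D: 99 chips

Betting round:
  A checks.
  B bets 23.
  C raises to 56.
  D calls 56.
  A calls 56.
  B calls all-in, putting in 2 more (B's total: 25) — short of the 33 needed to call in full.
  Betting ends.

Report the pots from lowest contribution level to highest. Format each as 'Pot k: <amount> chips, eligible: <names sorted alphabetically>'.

Pot 1: 100 chips, eligible: A, B, C, D
Pot 2: 93 chips, eligible: A, C, D

Derivation:
Contributions: A=56, B=25, C=56, D=56
Pot levels (distinct totals of non-folded players): 25, 56
Layer 1-25: 25 each from A, B, C, D = 25*4 = 100 chips; eligible A, B, C, D
Layer 26-56: 31 each from A, C, D = 31*3 = 93 chips; eligible A, C, D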